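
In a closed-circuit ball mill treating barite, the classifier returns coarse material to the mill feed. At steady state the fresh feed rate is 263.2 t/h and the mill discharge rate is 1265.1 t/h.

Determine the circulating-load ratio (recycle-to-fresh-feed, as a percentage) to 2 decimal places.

Mill node: discharge = fresh + recycle.
R = M − F = 1265.1 − 263.2 = 1001.9 t/h
CL = 100·R/F = 100·1001.9/263.2 = 380.66 %

CL = 380.66 %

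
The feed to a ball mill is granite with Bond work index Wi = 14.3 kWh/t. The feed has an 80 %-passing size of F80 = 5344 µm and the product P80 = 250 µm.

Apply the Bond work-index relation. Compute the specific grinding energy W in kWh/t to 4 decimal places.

W = 7.0880 kWh/t

Bond: W = 10·Wi·(1/√P80 − 1/√F80)
1/√250 = 0.063246;  1/√5344 = 0.013679
W = 10·14.3·(0.063246 − 0.013679) = 7.0880 kWh/t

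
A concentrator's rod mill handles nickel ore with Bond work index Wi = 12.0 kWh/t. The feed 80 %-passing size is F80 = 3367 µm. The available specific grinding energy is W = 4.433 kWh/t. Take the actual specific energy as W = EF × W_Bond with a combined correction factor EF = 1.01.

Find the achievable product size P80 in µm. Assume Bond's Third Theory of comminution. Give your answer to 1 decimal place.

P80 = 345.4 µm

W = 10·Wi·[P80^(−½) − F80^(−½)]
W_Bond = W / EF = 4.433 / 1.01 = 4.3891 kWh/t
1/√P80 = 1/√F80 + W_Bond/(10·Wi)
  = 4.3891/(10·12.0) + 1/√3367 = 0.036576 + 0.017234 = 0.053810
P80 = (1/0.053810)² = 18.5840² = 345.37 µm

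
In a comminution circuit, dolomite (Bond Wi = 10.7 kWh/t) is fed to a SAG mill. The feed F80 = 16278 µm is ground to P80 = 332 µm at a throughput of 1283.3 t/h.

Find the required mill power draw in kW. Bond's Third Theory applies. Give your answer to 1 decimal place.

W = 10 Wi (1/√P80 − 1/√F80)  [Bond]
W = 10·10.7·(1/√332 − 1/√16278) = 10·10.7·(0.047044) = 5.0337 kWh/t
Power = W × throughput = 5.0337 kWh/t × 1283.3 t/h = 6459.8 kW

P = 6459.8 kW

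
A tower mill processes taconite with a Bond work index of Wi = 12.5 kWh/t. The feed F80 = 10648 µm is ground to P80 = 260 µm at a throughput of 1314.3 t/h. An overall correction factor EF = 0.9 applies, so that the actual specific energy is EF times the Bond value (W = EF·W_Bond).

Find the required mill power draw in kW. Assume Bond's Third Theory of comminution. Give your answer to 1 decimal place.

W = 10 Wi / √P80 − 10 Wi / √F80
W = 10·12.5·(1/√260 − 1/√10648) = 10·12.5·(0.052326) = 6.5408 kWh/t
W_actual = 0.9 × 6.5408 = 5.8867 kWh/t
Power = W × throughput = 5.8867 kWh/t × 1314.3 t/h = 7736.9 kW

P = 7736.9 kW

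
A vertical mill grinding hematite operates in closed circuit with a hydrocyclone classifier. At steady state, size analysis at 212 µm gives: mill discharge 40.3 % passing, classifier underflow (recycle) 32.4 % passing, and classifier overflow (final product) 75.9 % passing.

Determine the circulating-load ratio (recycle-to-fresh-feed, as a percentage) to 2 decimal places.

Let r = R/F. Size balance at 212 µm:
d + r·d = r·u + o → r(d−u) = o−d
r = (75.9 − 40.3)/(40.3 − 32.4) = 35.6/7.9 = 4.5063
CL = 100·r = 450.63 %

CL = 450.63 %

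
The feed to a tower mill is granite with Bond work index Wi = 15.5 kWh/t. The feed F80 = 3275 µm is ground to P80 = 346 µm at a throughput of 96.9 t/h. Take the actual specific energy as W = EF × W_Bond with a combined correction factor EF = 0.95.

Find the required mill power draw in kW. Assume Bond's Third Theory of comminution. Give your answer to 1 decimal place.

P = 517.8 kW

Bond: W = 10·Wi·(1/√P80 − 1/√F80)
W = 10·15.5·(1/√346 − 1/√3275) = 10·15.5·(0.036286) = 5.6244 kWh/t
W_actual = 0.95 × 5.6244 = 5.3432 kWh/t
P_mill = W·ṁ = 5.3432·96.9 = 517.8 kW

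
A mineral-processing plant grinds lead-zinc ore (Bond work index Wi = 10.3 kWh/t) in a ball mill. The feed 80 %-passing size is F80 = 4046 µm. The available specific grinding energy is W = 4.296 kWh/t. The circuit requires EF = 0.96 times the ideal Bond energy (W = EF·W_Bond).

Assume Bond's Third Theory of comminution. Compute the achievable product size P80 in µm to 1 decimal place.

P80 = 285.6 µm

W = 10 Wi / √P80 − 10 Wi / √F80
W_Bond = W / EF = 4.296 / 0.96 = 4.4750 kWh/t
⇒ 1/√P80 = W_Bond/(10·Wi) + 1/√F80
  = 4.4750/(10·10.3) + 1/√4046 = 0.043447 + 0.015721 = 0.059168
P80 = (1/0.059168)² = 16.9011² = 285.65 µm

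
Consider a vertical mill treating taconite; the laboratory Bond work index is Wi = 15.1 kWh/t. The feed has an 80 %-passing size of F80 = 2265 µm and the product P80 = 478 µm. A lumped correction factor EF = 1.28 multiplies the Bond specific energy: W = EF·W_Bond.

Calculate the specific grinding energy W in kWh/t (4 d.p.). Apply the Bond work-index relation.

W = 4.7792 kWh/t

W = 10·Wi·[P80^(−½) − F80^(−½)]
1/√478 = 0.045739;  1/√2265 = 0.021012
W = 10·15.1·(0.045739 − 0.021012) = 3.7338 kWh/t
Apply correction: 3.7338 × 1.28 = 4.7792 kWh/t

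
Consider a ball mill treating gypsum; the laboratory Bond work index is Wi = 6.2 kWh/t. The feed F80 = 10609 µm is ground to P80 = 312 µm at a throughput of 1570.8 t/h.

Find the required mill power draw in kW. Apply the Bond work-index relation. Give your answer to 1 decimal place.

P = 4568.1 kW

W = 10 Wi (1/√P80 − 1/√F80)  [Bond]
W = 10·6.2·(1/√312 − 1/√10609) = 10·6.2·(0.046905) = 2.9081 kWh/t
P_mill = W·ṁ = 2.9081·1570.8 = 4568.1 kW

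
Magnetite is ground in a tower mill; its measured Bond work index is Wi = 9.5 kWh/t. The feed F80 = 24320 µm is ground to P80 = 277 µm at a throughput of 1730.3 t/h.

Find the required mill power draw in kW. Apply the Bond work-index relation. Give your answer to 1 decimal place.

P = 8822.5 kW

W = 10 Wi (P80^-0.5 − F80^-0.5)
W = 10·9.5·(1/√277 − 1/√24320) = 10·9.5·(0.053672) = 5.0988 kWh/t
P = W·T = 5.0988·1730.3 = 8822.5 kW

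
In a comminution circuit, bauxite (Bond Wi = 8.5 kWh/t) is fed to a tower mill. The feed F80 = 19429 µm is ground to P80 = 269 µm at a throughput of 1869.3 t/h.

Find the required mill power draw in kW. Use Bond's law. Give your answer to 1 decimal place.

W = 10 Wi (1/√P80 − 1/√F80)  [Bond]
W = 10·8.5·(1/√269 − 1/√19429) = 10·8.5·(0.053797) = 4.5727 kWh/t
Power = W × throughput = 4.5727 kWh/t × 1869.3 t/h = 8547.8 kW

P = 8547.8 kW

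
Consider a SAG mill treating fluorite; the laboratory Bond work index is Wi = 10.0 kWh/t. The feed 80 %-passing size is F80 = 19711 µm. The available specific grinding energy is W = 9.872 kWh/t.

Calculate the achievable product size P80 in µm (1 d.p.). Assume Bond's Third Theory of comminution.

P80 = 89.3 µm

W_Bond = 10·Wi·(1/√P₈₀ − 1/√F₈₀)
P80^-0.5 = F80^-0.5 + W/(10 Wi)
  = 9.8720/(10·10.0) + 1/√19711 = 0.098720 + 0.007123 = 0.105843
P80 = (1/0.105843)² = 9.4480² = 89.26 µm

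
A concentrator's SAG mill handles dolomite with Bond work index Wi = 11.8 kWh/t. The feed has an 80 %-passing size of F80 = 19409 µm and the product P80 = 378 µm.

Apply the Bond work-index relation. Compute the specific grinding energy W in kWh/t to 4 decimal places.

W = 5.2223 kWh/t

Bond:  W = 10 Wi (1/√P − 1/√F)
1/√378 = 0.051434;  1/√19409 = 0.007178
W = 10·11.8·(0.051434 − 0.007178) = 5.2223 kWh/t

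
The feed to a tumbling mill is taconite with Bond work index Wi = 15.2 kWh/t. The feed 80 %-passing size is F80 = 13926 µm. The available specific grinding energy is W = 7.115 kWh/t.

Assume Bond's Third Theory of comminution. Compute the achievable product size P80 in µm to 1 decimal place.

W_Bond = 10·Wi·(1/√P₈₀ − 1/√F₈₀)
⇒ 1/√P80 = W/(10·Wi) + 1/√F80
  = 7.1150/(10·15.2) + 1/√13926 = 0.046809 + 0.008474 = 0.055283
P80 = (1/0.055283)² = 18.0887² = 327.20 µm

P80 = 327.2 µm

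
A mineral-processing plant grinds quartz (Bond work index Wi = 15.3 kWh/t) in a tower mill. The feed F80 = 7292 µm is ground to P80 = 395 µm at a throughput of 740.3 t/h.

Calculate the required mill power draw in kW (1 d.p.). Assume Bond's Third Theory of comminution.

P = 4372.6 kW

W = 10 Wi (1/√P80 − 1/√F80)  [Bond]
W = 10·15.3·(1/√395 − 1/√7292) = 10·15.3·(0.038605) = 5.9066 kWh/t
P_mill = W·ṁ = 5.9066·740.3 = 4372.6 kW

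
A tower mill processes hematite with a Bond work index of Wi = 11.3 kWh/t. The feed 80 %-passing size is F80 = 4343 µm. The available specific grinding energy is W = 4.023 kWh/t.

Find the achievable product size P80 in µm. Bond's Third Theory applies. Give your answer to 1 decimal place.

W = 10 Wi / √P80 − 10 Wi / √F80
⇒ 1/√P80 = W/(10·Wi) + 1/√F80
  = 4.0230/(10·11.3) + 1/√4343 = 0.035602 + 0.015174 = 0.050776
P80 = (1/0.050776)² = 19.6944² = 387.87 µm

P80 = 387.9 µm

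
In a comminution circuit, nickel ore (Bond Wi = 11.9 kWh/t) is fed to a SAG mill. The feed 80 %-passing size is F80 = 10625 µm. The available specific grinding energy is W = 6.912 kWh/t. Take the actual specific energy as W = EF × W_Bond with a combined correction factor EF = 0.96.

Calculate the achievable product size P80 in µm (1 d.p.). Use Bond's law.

P80 = 202.9 µm

W = 10·Wi·[P80^(−½) − F80^(−½)]
W_Bond = W / EF = 6.912 / 0.96 = 7.2000 kWh/t
⇒ 1/√P80 = W_Bond/(10 Wi) + 1/√F80
  = 7.2000/(10·11.9) + 1/√10625 = 0.060504 + 0.009701 = 0.070206
P80 = (1/0.070206)² = 14.2439² = 202.89 µm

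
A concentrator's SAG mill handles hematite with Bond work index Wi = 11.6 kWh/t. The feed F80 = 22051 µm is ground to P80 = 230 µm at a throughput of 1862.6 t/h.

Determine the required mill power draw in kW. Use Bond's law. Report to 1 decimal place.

P = 12791.7 kW

Bond: W = 10·Wi·(1/√P80 − 1/√F80)
W = 10·11.6·(1/√230 − 1/√22051) = 10·11.6·(0.059204) = 6.8676 kWh/t
P = W·T = 6.8676·1862.6 = 12791.7 kW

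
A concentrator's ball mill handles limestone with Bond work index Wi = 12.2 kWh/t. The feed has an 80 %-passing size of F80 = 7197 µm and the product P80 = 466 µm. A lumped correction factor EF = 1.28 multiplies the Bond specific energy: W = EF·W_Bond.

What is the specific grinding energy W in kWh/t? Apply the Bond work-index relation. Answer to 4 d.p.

W_Bond = 10·Wi·(1/√P₈₀ − 1/√F₈₀)
1/√466 = 0.046324;  1/√7197 = 0.011788
W = 10·12.2·(0.046324 − 0.011788) = 4.2135 kWh/t
Corrected W = EF·W_Bond = 1.28·4.2135 = 5.3932 kWh/t

W = 5.3932 kWh/t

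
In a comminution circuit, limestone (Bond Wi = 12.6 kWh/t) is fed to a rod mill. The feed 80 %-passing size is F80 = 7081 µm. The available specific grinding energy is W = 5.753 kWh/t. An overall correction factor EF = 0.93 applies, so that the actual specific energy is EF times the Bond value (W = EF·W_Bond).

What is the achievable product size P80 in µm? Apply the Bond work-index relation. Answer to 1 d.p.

W_Bond = 10·Wi·(1/√P₈₀ − 1/√F₈₀)
W_Bond = W / EF = 5.753 / 0.93 = 6.1860 kWh/t
1/√P80 = 1/√F80 + W_Bond/(10·Wi)
  = 6.1860/(10·12.6) + 1/√7081 = 0.049095 + 0.011884 = 0.060979
P80 = (1/0.060979)² = 16.3991² = 268.93 µm

P80 = 268.9 µm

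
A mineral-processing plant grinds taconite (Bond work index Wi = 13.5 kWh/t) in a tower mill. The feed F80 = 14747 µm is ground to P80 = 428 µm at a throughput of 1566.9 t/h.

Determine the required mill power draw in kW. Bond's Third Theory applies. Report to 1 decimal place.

Bond:  W = 10 Wi (1/√P − 1/√F)
W = 10·13.5·(1/√428 − 1/√14747) = 10·13.5·(0.040102) = 5.4138 kWh/t
Mill draw = 5.4138 × 1566.9 = 8482.9 kW

P = 8482.9 kW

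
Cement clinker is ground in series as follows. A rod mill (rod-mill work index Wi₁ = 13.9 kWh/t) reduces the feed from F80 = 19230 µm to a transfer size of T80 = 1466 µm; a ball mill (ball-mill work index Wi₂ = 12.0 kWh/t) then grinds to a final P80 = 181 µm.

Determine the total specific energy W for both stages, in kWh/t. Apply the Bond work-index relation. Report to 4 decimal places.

W = 8.4134 kWh/t

W = 10 Wi (P80^-0.5 − F80^-0.5)
Stage 1 (19230→1466 µm, Wi₁=13.9): W₁ = 10·13.9·(0.026118 − 0.007211) = 2.6280 kWh/t
Stage 2 (1466→181 µm, Wi₂=12.0): W₂ = 10·12.0·(0.074329 − 0.026118) = 5.7854 kWh/t
W = W₁ + W₂ = 2.6280 + 5.7854 = 8.4134 kWh/t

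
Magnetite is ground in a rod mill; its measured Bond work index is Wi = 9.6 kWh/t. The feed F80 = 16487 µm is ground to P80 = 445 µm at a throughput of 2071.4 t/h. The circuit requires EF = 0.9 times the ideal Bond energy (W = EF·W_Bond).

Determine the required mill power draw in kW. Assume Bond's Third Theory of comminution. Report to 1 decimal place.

P = 7090.1 kW

W = 10 Wi (P80^-0.5 − F80^-0.5)
W = 10·9.6·(1/√445 − 1/√16487) = 10·9.6·(0.039616) = 3.8032 kWh/t
Apply correction: 3.8032 × 0.9 = 3.4229 kWh/t
P = W·T = 3.4229·2071.4 = 7090.1 kW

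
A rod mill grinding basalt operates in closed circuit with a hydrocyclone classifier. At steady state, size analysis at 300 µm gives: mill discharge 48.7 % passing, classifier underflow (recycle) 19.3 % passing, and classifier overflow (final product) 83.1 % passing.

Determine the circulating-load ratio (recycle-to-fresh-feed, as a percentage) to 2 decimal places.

CL = 117.01 %

Mass balance on the −300 µm fraction:
d + r·d = r·u + o → r(d−u) = o−d
r = (83.1 − 48.7)/(48.7 − 19.3) = 34.4/29.4 = 1.1701
CL = 100·r = 117.01 %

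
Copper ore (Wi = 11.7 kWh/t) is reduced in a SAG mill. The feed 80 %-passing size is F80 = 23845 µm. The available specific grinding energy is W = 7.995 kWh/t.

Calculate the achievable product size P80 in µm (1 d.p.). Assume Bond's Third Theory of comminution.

P80 = 178.7 µm

W = 10 Wi / √P80 − 10 Wi / √F80
P80^(−½) = W/(10 Wi) + F80^(−½)
  = 7.9950/(10·11.7) + 1/√23845 = 0.068333 + 0.006476 = 0.074809
P80 = (1/0.074809)² = 13.3673² = 178.69 µm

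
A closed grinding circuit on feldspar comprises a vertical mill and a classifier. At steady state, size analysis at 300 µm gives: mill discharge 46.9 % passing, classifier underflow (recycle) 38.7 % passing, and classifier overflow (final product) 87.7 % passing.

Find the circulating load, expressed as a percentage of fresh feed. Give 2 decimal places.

Two-product formula at 300 µm:
Fd + Rd = Ru + Fo ⇒ R/F = (o−d)/(d−u)
r = (87.7 − 46.9)/(46.9 − 38.7) = 40.8/8.2 = 4.9756
CL = 100·r = 497.56 %

CL = 497.56 %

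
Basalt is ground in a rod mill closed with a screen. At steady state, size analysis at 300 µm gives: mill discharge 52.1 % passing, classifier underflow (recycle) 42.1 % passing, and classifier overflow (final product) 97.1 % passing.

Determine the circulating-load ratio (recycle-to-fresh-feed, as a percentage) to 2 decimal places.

Mass balance on the −300 µm fraction:
(1+r)·d = r·u + o ⇒ r = (o−d)/(d−u)
r = (97.1 − 52.1)/(52.1 − 42.1) = 45.0/10.0 = 4.5000
CL = 100·r = 450.00 %

CL = 450.00 %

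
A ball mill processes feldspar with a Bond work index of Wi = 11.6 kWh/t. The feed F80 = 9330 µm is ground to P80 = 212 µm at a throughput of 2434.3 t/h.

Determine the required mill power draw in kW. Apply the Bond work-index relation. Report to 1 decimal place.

P = 16470.4 kW

W = 10·Wi·[P80^(−½) − F80^(−½)]
W = 10·11.6·(1/√212 − 1/√9330) = 10·11.6·(0.058327) = 6.7660 kWh/t
Power = W × throughput = 6.7660 kWh/t × 2434.3 t/h = 16470.4 kW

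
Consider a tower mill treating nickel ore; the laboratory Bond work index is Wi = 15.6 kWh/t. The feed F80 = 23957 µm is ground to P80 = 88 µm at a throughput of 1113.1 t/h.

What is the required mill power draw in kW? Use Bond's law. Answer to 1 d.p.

W = 10 Wi (1/√P80 − 1/√F80)  [Bond]
W = 10·15.6·(1/√88 − 1/√23957) = 10·15.6·(0.100140) = 15.6218 kWh/t
P = W·T = 15.6218·1113.1 = 17388.6 kW

P = 17388.6 kW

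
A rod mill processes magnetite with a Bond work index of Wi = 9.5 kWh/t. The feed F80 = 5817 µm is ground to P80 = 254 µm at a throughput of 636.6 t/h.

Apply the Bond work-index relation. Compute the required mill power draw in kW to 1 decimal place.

W = 10·Wi·(P80^(-½) − F80^(-½))
W = 10·9.5·(1/√254 − 1/√5817) = 10·9.5·(0.049634) = 4.7152 kWh/t
P = W·T = 4.7152·636.6 = 3001.7 kW

P = 3001.7 kW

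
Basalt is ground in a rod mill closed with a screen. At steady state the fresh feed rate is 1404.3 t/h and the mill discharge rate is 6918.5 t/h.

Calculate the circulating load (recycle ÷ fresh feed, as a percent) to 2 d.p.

Discharge = new feed + return, hence
R = M − F = 6918.5 − 1404.3 = 5514.2 t/h
CL = 100·R/F = 100·5514.2/1404.3 = 392.67 %

CL = 392.67 %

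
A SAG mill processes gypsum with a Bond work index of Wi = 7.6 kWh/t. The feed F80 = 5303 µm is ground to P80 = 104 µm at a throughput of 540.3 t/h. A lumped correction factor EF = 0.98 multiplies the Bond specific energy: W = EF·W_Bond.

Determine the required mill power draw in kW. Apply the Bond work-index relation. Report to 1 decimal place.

P = 3393.4 kW

W = 10·Wi·[P80^(−½) − F80^(−½)]
W = 10·7.6·(1/√104 − 1/√5303) = 10·7.6·(0.084326) = 6.4088 kWh/t
Apply correction: 6.4088 × 0.98 = 6.2806 kWh/t
Power = W × throughput = 6.2806 kWh/t × 540.3 t/h = 3393.4 kW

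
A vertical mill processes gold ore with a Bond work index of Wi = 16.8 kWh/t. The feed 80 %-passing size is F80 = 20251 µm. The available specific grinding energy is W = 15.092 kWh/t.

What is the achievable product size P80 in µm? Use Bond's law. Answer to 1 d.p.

P80 = 106.6 µm

W = 10 Wi (P80^-0.5 − F80^-0.5)
P80^(−½) = W/(10 Wi) + F80^(−½)
  = 15.0920/(10·16.8) + 1/√20251 = 0.089833 + 0.007027 = 0.096860
P80 = (1/0.096860)² = 10.3241² = 106.59 µm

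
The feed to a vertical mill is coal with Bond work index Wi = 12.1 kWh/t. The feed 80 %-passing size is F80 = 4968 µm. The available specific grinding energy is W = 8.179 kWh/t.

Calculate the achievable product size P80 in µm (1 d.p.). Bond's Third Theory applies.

P80 = 149.5 µm

W = 10 Wi (1/√P80 − 1/√F80)  [Bond]
⇒ 1/√P80 = W/(10 Wi) + 1/√F80
  = 8.1790/(10·12.1) + 1/√4968 = 0.067595 + 0.014188 = 0.081783
P80 = (1/0.081783)² = 12.2275² = 149.51 µm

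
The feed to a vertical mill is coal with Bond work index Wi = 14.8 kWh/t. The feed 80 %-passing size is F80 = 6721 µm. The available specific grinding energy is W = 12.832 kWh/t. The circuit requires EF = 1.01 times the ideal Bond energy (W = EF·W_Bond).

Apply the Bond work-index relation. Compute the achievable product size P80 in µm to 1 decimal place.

P80 = 104.0 µm

Bond:  W = 10 Wi (1/√P − 1/√F)
W_Bond = W / EF = 12.832 / 1.01 = 12.7050 kWh/t
⇒ 1/√P80 = W_Bond/(10·Wi) + 1/√F80
  = 12.7050/(10·14.8) + 1/√6721 = 0.085844 + 0.012198 = 0.098042
P80 = (1/0.098042)² = 10.1997² = 104.03 µm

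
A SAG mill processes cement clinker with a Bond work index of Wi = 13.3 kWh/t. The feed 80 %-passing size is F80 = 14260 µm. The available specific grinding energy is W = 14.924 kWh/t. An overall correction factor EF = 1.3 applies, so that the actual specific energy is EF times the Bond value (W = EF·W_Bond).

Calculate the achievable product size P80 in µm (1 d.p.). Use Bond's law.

P80 = 111.5 µm

Bond:  W = 10 Wi (1/√P − 1/√F)
W_Bond = W / EF = 14.924 / 1.3 = 11.4800 kWh/t
P80^-0.5 = F80^-0.5 + W_Bond/(10 Wi)
  = 11.4800/(10·13.3) + 1/√14260 = 0.086316 + 0.008374 = 0.094690
P80 = (1/0.094690)² = 10.5608² = 111.53 µm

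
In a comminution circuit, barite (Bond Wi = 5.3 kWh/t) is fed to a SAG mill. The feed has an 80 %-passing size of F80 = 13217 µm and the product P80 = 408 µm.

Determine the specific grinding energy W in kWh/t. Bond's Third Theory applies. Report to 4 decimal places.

Bond: W = 10·Wi·(1/√P80 − 1/√F80)
1/√408 = 0.049507;  1/√13217 = 0.008698
W = 10·5.3·(0.049507 − 0.008698) = 2.1629 kWh/t

W = 2.1629 kWh/t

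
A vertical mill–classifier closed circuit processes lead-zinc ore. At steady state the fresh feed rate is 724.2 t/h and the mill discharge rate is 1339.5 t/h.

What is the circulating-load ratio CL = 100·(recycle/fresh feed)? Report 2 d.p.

CL = 84.96 %

M = F + R at steady state, so:
R = M − F = 1339.5 − 724.2 = 615.3 t/h
CL = 100·R/F = 100·615.3/724.2 = 84.96 %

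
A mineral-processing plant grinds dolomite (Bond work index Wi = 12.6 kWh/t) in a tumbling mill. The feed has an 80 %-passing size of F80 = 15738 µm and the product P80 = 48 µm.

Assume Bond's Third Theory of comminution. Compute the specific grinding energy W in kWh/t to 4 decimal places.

W = 10 Wi / √P80 − 10 Wi / √F80
1/√48 = 0.144338;  1/√15738 = 0.007971
W = 10·12.6·(0.144338 − 0.007971) = 17.1822 kWh/t

W = 17.1822 kWh/t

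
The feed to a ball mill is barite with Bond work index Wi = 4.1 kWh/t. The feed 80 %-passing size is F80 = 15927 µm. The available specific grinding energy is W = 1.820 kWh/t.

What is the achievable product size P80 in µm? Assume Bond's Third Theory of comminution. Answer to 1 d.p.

W = 10 Wi (1/√P80 − 1/√F80)  [Bond]
⇒ 1/√P80 = W/(10 Wi) + 1/√F80
  = 1.8200/(10·4.1) + 1/√15927 = 0.044390 + 0.007924 = 0.052314
P80 = (1/0.052314)² = 19.1153² = 365.40 µm

P80 = 365.4 µm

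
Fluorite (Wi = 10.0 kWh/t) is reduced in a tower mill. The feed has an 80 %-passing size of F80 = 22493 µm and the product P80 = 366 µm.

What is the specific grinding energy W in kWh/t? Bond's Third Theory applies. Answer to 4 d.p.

W = 4.5603 kWh/t

W = 10 Wi / √P80 − 10 Wi / √F80
1/√366 = 0.052271;  1/√22493 = 0.006668
W = 10·10.0·(0.052271 − 0.006668) = 4.5603 kWh/t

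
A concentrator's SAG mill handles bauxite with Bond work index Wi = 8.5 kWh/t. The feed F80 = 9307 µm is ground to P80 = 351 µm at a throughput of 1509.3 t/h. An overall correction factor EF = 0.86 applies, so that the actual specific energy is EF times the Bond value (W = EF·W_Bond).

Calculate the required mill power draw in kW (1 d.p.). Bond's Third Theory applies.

P = 4745.3 kW

Bond: W = 10·Wi·(1/√P80 − 1/√F80)
W = 10·8.5·(1/√351 − 1/√9307) = 10·8.5·(0.043010) = 3.6559 kWh/t
With EF = 0.86: W = 3.6559·0.86 = 3.1441 kWh/t
P = W·T = 3.1441·1509.3 = 4745.3 kW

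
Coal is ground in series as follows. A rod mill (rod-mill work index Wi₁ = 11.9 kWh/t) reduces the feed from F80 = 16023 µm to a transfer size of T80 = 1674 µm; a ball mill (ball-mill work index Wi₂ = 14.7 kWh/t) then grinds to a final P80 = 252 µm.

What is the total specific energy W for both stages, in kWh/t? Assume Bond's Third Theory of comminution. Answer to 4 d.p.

W = 10 Wi / √P80 − 10 Wi / √F80
Stage 1 (16023→1674 µm, Wi₁=11.9): W₁ = 10·11.9·(0.024441 − 0.007900) = 1.9684 kWh/t
Stage 2 (1674→252 µm, Wi₂=14.7): W₂ = 10·14.7·(0.062994 − 0.024441) = 5.6673 kWh/t
W = W₁ + W₂ = 1.9684 + 5.6673 = 7.6357 kWh/t

W = 7.6357 kWh/t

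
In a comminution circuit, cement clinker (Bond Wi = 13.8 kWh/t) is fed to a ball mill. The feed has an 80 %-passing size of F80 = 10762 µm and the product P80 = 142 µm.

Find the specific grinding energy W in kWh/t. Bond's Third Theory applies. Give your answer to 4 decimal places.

W = 10.2505 kWh/t

W = 10 Wi / √P80 − 10 Wi / √F80
1/√142 = 0.083918;  1/√10762 = 0.009639
W = 10·13.8·(0.083918 − 0.009639) = 10.2505 kWh/t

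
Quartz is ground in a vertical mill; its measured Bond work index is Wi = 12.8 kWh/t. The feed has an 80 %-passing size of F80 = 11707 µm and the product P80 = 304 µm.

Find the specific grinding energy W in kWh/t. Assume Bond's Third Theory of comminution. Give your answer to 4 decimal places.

W = 6.1583 kWh/t

W = 10·Wi·[P80^(−½) − F80^(−½)]
1/√304 = 0.057354;  1/√11707 = 0.009242
W = 10·12.8·(0.057354 − 0.009242) = 6.1583 kWh/t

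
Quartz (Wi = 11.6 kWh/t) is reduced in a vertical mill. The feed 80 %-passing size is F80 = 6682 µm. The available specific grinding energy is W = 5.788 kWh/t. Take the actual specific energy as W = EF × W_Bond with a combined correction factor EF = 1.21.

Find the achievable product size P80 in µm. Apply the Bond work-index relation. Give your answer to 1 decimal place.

Bond:  W = 10 Wi (1/√P − 1/√F)
W_Bond = W / EF = 5.788 / 1.21 = 4.7835 kWh/t
1/√P80 = 1/√F80 + W_Bond/(10·Wi)
  = 4.7835/(10·11.6) + 1/√6682 = 0.041237 + 0.012233 = 0.053470
P80 = (1/0.053470)² = 18.7020² = 349.76 µm

P80 = 349.8 µm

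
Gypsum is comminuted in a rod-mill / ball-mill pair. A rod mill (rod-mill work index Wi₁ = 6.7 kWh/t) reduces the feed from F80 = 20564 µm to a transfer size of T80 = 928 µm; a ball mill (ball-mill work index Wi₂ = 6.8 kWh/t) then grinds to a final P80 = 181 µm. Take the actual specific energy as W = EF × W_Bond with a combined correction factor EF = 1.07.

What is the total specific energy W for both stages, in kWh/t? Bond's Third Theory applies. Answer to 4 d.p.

W = 4.8732 kWh/t

W_Bond = 10·Wi·(1/√P₈₀ − 1/√F₈₀)
Stage 1 (20564→928 µm, Wi₁=6.7): W₁ = 10·6.7·(0.032827 − 0.006973) = 1.7322 kWh/t
Stage 2 (928→181 µm, Wi₂=6.8): W₂ = 10·6.8·(0.074329 − 0.032827) = 2.8222 kWh/t
W = W₁ + W₂ = 1.7322 + 2.8222 = 4.5544 kWh/t
With EF = 1.07: W = 4.5544·1.07 = 4.8732 kWh/t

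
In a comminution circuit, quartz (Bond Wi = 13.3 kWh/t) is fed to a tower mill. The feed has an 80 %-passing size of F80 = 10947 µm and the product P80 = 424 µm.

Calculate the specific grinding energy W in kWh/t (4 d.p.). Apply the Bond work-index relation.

W = 10 Wi (1/√P80 − 1/√F80)  [Bond]
1/√424 = 0.048564;  1/√10947 = 0.009558
W = 10·13.3·(0.048564 − 0.009558) = 5.1879 kWh/t

W = 5.1879 kWh/t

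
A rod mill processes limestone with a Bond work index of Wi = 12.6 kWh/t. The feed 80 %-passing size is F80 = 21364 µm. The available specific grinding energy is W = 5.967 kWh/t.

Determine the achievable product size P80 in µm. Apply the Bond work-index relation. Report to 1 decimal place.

P80 = 340.4 µm

W = 10 Wi / √P80 − 10 Wi / √F80
⇒ 1/√P80 = W/(10 Wi) + 1/√F80
  = 5.9670/(10·12.6) + 1/√21364 = 0.047357 + 0.006842 = 0.054199
P80 = (1/0.054199)² = 18.4506² = 340.42 µm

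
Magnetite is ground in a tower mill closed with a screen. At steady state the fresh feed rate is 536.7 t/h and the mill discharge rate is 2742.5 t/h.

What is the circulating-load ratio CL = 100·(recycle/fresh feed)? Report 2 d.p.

Steady state: M = F + R.
R = M − F = 2742.5 − 536.7 = 2205.8 t/h
CL = 100·R/F = 100·2205.8/536.7 = 410.99 %

CL = 410.99 %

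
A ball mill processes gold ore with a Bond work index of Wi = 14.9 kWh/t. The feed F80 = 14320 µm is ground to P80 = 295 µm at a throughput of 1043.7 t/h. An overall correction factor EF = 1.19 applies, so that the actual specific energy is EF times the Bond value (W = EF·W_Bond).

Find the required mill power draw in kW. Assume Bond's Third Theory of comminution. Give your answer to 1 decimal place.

Bond:  W = 10 Wi (1/√P − 1/√F)
W = 10·14.9·(1/√295 − 1/√14320) = 10·14.9·(0.049866) = 7.4300 kWh/t
With EF = 1.19: W = 7.4300·1.19 = 8.8417 kWh/t
Mill draw = 8.8417 × 1043.7 = 9228.1 kW

P = 9228.1 kW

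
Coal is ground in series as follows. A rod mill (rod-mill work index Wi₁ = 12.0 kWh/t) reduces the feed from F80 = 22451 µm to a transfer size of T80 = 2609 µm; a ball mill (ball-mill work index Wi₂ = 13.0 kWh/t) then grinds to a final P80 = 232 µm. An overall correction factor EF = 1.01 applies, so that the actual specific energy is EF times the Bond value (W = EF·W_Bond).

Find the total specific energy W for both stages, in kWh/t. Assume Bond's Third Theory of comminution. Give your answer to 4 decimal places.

W = 10·Wi·[P80^(−½) − F80^(−½)]
Stage 1 (22451→2609 µm, Wi₁=12.0): W₁ = 10·12.0·(0.019578 − 0.006674) = 1.5485 kWh/t
Stage 2 (2609→232 µm, Wi₂=13.0): W₂ = 10·13.0·(0.065653 − 0.019578) = 5.9898 kWh/t
W = W₁ + W₂ = 1.5485 + 5.9898 = 7.5383 kWh/t
Apply correction: 7.5383 × 1.01 = 7.6137 kWh/t

W = 7.6137 kWh/t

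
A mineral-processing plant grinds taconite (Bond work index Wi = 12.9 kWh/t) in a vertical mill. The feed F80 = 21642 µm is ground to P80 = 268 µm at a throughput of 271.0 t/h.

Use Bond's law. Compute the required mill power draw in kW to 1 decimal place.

P = 1897.8 kW

W = 10 Wi / √P80 − 10 Wi / √F80
W = 10·12.9·(1/√268 − 1/√21642) = 10·12.9·(0.054287) = 7.0030 kWh/t
Power = W × throughput = 7.0030 kWh/t × 271.0 t/h = 1897.8 kW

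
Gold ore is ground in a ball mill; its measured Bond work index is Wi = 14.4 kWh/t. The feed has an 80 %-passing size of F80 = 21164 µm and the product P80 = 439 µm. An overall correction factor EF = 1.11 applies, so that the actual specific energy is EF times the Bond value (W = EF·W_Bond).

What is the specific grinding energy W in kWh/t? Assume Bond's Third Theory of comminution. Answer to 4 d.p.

Bond: W = 10·Wi·(1/√P80 − 1/√F80)
1/√439 = 0.047727;  1/√21164 = 0.006874
W = 10·14.4·(0.047727 − 0.006874) = 5.8829 kWh/t
With EF = 1.11: W = 5.8829·1.11 = 6.5300 kWh/t

W = 6.5300 kWh/t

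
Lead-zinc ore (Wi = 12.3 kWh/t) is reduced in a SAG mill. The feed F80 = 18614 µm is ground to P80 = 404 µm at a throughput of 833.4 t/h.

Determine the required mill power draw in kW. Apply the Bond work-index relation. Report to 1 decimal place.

W = 10·Wi·[P80^(−½) − F80^(−½)]
W = 10·12.3·(1/√404 − 1/√18614) = 10·12.3·(0.042422) = 5.2179 kWh/t
Power = W × throughput = 5.2179 kWh/t × 833.4 t/h = 4348.6 kW

P = 4348.6 kW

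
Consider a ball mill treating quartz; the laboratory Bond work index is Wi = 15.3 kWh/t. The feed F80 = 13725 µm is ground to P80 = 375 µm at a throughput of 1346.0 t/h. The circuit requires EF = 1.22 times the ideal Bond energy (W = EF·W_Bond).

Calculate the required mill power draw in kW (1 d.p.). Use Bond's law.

P = 10829.6 kW

W = 10·Wi·[P80^(−½) − F80^(−½)]
W = 10·15.3·(1/√375 − 1/√13725) = 10·15.3·(0.043104) = 6.5949 kWh/t
Apply correction: 6.5949 × 1.22 = 8.0458 kWh/t
Mill draw = 8.0458 × 1346.0 = 10829.6 kW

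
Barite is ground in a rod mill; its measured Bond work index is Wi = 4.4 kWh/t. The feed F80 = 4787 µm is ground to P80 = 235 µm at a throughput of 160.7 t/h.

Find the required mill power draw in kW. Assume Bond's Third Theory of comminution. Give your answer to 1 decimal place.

W = 10·Wi·[P80^(−½) − F80^(−½)]
W = 10·4.4·(1/√235 − 1/√4787) = 10·4.4·(0.050779) = 2.2343 kWh/t
P_mill = W·ṁ = 2.2343·160.7 = 359.1 kW

P = 359.1 kW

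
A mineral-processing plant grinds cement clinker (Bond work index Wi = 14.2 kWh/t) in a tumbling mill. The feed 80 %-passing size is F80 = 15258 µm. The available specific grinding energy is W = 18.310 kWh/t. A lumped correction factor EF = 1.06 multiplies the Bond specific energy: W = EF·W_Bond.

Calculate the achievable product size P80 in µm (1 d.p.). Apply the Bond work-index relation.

W = 10·Wi·(P80^(-½) − F80^(-½))
W_Bond = W / EF = 18.310 / 1.06 = 17.2736 kWh/t
⇒ 1/√P80 = W_Bond/(10·Wi) + 1/√F80
  = 17.2736/(10·14.2) + 1/√15258 = 0.121645 + 0.008096 = 0.129741
P80 = (1/0.129741)² = 7.7077² = 59.41 µm

P80 = 59.4 µm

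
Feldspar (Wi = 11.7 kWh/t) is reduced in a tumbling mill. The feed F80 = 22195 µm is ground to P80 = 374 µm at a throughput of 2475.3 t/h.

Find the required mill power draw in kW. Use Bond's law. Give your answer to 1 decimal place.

W = 10 Wi / √P80 − 10 Wi / √F80
W = 10·11.7·(1/√374 − 1/√22195) = 10·11.7·(0.044996) = 5.2646 kWh/t
Power = W × throughput = 5.2646 kWh/t × 2475.3 t/h = 13031.4 kW

P = 13031.4 kW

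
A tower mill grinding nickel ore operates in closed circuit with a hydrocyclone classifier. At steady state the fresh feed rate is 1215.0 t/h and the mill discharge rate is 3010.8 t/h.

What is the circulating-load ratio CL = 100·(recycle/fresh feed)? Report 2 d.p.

CL = 147.80 %

Steady state: M = F + R.
R = M − F = 3010.8 − 1215.0 = 1795.8 t/h
CL = 100·R/F = 100·1795.8/1215.0 = 147.80 %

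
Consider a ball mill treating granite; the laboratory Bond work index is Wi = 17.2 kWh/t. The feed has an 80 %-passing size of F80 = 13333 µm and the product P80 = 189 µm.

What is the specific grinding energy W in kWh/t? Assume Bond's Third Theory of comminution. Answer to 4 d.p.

W = 10 Wi (1/√P80 − 1/√F80)  [Bond]
1/√189 = 0.072739;  1/√13333 = 0.008660
W = 10·17.2·(0.072739 − 0.008660) = 11.0216 kWh/t

W = 11.0216 kWh/t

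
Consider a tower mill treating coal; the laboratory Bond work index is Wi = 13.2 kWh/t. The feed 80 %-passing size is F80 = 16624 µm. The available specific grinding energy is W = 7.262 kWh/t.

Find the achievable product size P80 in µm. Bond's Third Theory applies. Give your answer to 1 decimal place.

P80 = 253.8 µm

Bond:  W = 10 Wi (1/√P − 1/√F)
⇒ 1/√P80 = W/(10·Wi) + 1/√F80
  = 7.2620/(10·13.2) + 1/√16624 = 0.055015 + 0.007756 = 0.062771
P80 = (1/0.062771)² = 15.9309² = 253.79 µm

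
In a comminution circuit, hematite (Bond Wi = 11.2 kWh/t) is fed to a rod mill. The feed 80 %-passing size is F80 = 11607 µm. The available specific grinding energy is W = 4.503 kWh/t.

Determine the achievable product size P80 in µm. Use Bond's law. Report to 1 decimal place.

P80 = 408.3 µm

W_Bond = 10·Wi·(1/√P₈₀ − 1/√F₈₀)
1/√P80 = 1/√F80 + W/(10·Wi)
  = 4.5030/(10·11.2) + 1/√11607 = 0.040205 + 0.009282 = 0.049487
P80 = (1/0.049487)² = 20.2072² = 408.33 µm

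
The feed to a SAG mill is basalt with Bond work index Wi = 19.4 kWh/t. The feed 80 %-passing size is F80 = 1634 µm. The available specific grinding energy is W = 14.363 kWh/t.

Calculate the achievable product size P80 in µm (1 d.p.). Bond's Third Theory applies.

Bond: W = 10·Wi·(1/√P80 − 1/√F80)
⇒ 1/√P80 = W/(10 Wi) + 1/√F80
  = 14.3630/(10·19.4) + 1/√1634 = 0.074036 + 0.024739 = 0.098775
P80 = (1/0.098775)² = 10.1241² = 102.50 µm

P80 = 102.5 µm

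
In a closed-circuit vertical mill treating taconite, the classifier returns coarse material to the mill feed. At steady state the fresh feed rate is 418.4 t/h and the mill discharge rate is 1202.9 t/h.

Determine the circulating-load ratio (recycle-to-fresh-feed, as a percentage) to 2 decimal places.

M = F + R at steady state, so:
R = M − F = 1202.9 − 418.4 = 784.5 t/h
CL = 100·R/F = 100·784.5/418.4 = 187.50 %

CL = 187.50 %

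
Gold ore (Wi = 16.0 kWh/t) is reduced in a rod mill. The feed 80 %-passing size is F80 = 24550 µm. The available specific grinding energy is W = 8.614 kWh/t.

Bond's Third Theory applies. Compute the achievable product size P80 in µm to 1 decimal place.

P80 = 275.8 µm

W = 10 Wi (P80^-0.5 − F80^-0.5)
P80^(−½) = W/(10 Wi) + F80^(−½)
  = 8.6140/(10·16.0) + 1/√24550 = 0.053838 + 0.006382 = 0.060220
P80 = (1/0.060220)² = 16.6058² = 275.75 µm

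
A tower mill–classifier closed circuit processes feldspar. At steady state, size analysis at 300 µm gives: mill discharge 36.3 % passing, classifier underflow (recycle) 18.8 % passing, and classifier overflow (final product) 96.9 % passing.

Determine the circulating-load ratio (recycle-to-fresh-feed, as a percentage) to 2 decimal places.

CL = 346.29 %

Mass balance on the −300 µm fraction:
(1+r)·d = r·u + o ⇒ r = (o−d)/(d−u)
r = (96.9 − 36.3)/(36.3 − 18.8) = 60.6/17.5 = 3.4629
CL = 100·r = 346.29 %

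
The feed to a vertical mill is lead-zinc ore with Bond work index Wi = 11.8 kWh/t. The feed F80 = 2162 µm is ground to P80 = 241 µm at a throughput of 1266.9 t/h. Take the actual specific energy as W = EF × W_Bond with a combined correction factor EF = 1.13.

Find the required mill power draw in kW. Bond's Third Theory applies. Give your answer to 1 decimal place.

P = 7248.6 kW

W = 10·Wi·[P80^(−½) − F80^(−½)]
W = 10·11.8·(1/√241 − 1/√2162) = 10·11.8·(0.042909) = 5.0633 kWh/t
Apply correction: 5.0633 × 1.13 = 5.7215 kWh/t
P_mill = W·ṁ = 5.7215·1266.9 = 7248.6 kW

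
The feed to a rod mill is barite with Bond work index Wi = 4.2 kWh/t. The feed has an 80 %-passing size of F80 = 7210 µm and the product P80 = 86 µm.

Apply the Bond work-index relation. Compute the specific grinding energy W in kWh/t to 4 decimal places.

W = 4.0343 kWh/t

Bond: W = 10·Wi·(1/√P80 − 1/√F80)
1/√86 = 0.107833;  1/√7210 = 0.011777
W = 10·4.2·(0.107833 − 0.011777) = 4.0343 kWh/t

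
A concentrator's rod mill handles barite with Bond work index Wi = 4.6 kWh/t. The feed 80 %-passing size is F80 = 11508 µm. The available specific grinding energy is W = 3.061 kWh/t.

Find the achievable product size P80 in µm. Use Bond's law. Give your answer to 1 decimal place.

Bond:  W = 10 Wi (1/√P − 1/√F)
⇒ 1/√P80 = W/(10 Wi) + 1/√F80
  = 3.0610/(10·4.6) + 1/√11508 = 0.066543 + 0.009322 = 0.075865
P80 = (1/0.075865)² = 13.1813² = 173.75 µm

P80 = 173.7 µm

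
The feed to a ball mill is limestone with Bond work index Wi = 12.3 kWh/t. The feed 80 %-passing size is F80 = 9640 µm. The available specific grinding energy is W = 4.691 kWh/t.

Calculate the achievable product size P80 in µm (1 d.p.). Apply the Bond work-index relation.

W = 10 Wi / √P80 − 10 Wi / √F80
P80^(−½) = W/(10 Wi) + F80^(−½)
  = 4.6910/(10·12.3) + 1/√9640 = 0.038138 + 0.010185 = 0.048323
P80 = (1/0.048323)² = 20.6940² = 428.24 µm

P80 = 428.2 µm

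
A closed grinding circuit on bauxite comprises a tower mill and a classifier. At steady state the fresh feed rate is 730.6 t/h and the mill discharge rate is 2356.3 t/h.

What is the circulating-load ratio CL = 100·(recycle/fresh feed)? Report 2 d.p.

CL = 222.52 %

Discharge = new feed + return, hence
R = M − F = 2356.3 − 730.6 = 1625.7 t/h
CL = 100·R/F = 100·1625.7/730.6 = 222.52 %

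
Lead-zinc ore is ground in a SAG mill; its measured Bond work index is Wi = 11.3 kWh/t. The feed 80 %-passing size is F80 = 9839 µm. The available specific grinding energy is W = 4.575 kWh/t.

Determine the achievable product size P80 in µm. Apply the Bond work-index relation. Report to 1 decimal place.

W = 10·Wi·(P80^(-½) − F80^(-½))
P80^(−½) = W/(10 Wi) + F80^(−½)
  = 4.5750/(10·11.3) + 1/√9839 = 0.040487 + 0.010081 = 0.050568
P80 = (1/0.050568)² = 19.7753² = 391.06 µm

P80 = 391.1 µm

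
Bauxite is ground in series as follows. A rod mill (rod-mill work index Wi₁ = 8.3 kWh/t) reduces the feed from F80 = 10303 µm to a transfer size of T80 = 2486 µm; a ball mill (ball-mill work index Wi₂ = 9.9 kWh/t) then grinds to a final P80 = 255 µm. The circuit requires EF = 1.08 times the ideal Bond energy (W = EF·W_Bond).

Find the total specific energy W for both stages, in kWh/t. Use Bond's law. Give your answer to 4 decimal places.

Bond:  W = 10 Wi (1/√P − 1/√F)
Stage 1 (10303→2486 µm, Wi₁=8.3): W₁ = 10·8.3·(0.020056 − 0.009852) = 0.8470 kWh/t
Stage 2 (2486→255 µm, Wi₂=9.9): W₂ = 10·9.9·(0.062622 − 0.020056) = 4.2141 kWh/t
W = W₁ + W₂ = 0.8470 + 4.2141 = 5.0610 kWh/t
Apply correction: 5.0610 × 1.08 = 5.4659 kWh/t

W = 5.4659 kWh/t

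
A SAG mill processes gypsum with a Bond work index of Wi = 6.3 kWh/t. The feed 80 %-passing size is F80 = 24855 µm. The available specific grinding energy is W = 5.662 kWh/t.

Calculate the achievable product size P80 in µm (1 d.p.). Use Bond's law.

P80 = 108.0 µm

W_Bond = 10·Wi·(1/√P₈₀ − 1/√F₈₀)
P80^-0.5 = F80^-0.5 + W/(10 Wi)
  = 5.6620/(10·6.3) + 1/√24855 = 0.089873 + 0.006343 = 0.096216
P80 = (1/0.096216)² = 10.3933² = 108.02 µm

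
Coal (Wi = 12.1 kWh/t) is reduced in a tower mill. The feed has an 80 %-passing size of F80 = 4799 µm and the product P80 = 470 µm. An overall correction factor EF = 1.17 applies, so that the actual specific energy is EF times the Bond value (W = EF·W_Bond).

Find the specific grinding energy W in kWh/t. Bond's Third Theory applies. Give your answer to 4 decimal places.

W_Bond = 10·Wi·(1/√P₈₀ − 1/√F₈₀)
1/√470 = 0.046127;  1/√4799 = 0.014435
W = 10·12.1·(0.046127 − 0.014435) = 3.8346 kWh/t
Apply correction: 3.8346 × 1.17 = 4.4865 kWh/t

W = 4.4865 kWh/t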